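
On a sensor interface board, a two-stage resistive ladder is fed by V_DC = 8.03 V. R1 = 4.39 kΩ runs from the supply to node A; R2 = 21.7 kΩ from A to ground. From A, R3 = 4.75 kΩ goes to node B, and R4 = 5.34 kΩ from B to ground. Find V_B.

V_B ≈ 2.60 V

The second stage (R3 + R4 = 10.09 kΩ) loads node A in parallel with R2.
R2 ‖ (R3+R4) = 6.887 kΩ.
So V_A = 8.03 × 0.6107 = 4.904 V.
Stage 2 is unloaded, so V_B = V_A · R4/(R3+R4) = 4.904 × 5.34/10.09 = 2.595 V.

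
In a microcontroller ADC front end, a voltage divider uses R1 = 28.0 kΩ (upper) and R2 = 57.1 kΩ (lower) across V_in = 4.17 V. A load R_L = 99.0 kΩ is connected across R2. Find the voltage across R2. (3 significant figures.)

R2 ‖ R_L = (57.1 × 99.0)/(57.1 + 99.0) = 36.21 kΩ.
Then V_out = V_in · R2'/(R1 + R2') = 4.17 × 36.21/64.21 = 2.352 V.
(Unloaded it would be 2.80 V; the load pulls it down.)

V_out ≈ 2.35 V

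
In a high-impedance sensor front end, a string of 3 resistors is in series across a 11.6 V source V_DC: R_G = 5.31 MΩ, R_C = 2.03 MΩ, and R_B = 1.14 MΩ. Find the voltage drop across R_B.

V ≈ 1.56 V

ΣR = 5.31 + 2.03 + 1.14 = 8.480 MΩ.
Voltage divider: V = V_DC · (1.140 / 8.480) = 11.6 × 0.1344 = 1.559 V.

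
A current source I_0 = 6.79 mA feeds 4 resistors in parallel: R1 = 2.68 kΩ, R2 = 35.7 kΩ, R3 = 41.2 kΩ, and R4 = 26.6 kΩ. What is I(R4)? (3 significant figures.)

Conductances: ΣG = 1/2.68 + 1/35.7 + 1/41.2 + 1/26.6 = 0.4630 (1/kΩ).
Current divider: I(R4) = I_0 · G_k/ΣG = 6.79 × (0.03759/0.4630) = 6.79 × 0.08119 = 0.5513 mA.

I ≈ 0.551 mA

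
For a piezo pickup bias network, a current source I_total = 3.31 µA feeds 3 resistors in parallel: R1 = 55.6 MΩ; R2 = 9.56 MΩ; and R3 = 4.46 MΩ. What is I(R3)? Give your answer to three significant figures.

ΣG = 1/55.6 + 1/9.56 + 1/4.46 = 0.3468.
By the current-divider rule, I = I_total · G_k/ΣG = 3.31 × 0.6465 = 2.140 µA.

I ≈ 2.14 µA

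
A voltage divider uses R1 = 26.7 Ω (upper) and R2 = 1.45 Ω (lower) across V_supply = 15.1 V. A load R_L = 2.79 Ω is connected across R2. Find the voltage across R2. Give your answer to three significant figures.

The load sits in parallel with R2, giving an effective lower resistance R2' = R2·R_L/(R2+R_L) = 0.9541 Ω.
Voltage divider with the loaded lower leg: V_out = 15.1 × 0.9541/(26.7 + 0.9541) = 15.1 × 0.03450 = 0.5210 V.
(Unloaded it would be 0.778 V; the load pulls it down.)

V_out ≈ 0.521 V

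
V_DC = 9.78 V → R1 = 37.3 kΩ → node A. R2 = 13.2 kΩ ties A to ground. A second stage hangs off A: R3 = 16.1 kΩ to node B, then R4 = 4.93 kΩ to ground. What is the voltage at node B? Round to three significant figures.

The second stage (R3 + R4 = 21.03 kΩ) loads node A in parallel with R2.
Effective lower resistance at A: R2 ‖ 21.03 = 8.110 kΩ.
V_A = 9.78 × 8.110/(37.3 + 8.110) = 1.747 V.
V_B = V_A × 0.2344 = 0.4095 V.

V_B ≈ 0.409 V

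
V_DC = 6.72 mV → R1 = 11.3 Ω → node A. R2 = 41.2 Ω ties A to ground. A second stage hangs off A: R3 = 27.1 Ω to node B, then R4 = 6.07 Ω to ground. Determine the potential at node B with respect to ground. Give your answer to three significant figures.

Looking into the second stage from A: R3 + R4 = 33.17 Ω appears in parallel with R2.
R2 ‖ (R3+R4) = 18.38 Ω.
So V_A = 6.72 × 0.6192 = 4.161 mV.
Then the unloaded second divider: V_B = V_A × R4/(R3+R4) = 4.161 × 0.1830 = 0.7615 mV.

V_B ≈ 0.761 mV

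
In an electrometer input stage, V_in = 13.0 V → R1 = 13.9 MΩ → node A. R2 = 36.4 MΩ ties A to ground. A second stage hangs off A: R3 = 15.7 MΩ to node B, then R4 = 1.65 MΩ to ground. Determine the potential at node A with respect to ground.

V_A ≈ 5.96 V

Looking into the second stage from A: R3 + R4 = 17.35 MΩ appears in parallel with R2.
R2 ‖ (R3+R4) = 11.75 MΩ.
First divider: V_A = V_in · 11.75/(13.9 + 11.75) = 5.955 V.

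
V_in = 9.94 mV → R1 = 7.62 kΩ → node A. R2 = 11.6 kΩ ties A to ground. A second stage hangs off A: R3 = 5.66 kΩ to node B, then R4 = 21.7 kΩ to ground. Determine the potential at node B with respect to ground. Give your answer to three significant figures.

The second stage (R3 + R4 = 27.36 kΩ) loads node A in parallel with R2.
Effective lower resistance at A: R2 ‖ 27.36 = 8.146 kΩ.
First divider: V_A = V_in · 8.146/(7.62 + 8.146) = 5.136 mV.
V_B = V_A × 0.7931 = 4.073 mV.

V_B ≈ 4.07 mV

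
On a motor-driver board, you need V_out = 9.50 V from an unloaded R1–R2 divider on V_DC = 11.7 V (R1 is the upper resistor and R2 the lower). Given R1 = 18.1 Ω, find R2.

R2 ≈ 78.2 Ω

The divider ratio is R2/(R1+R2) = 9.50/11.7 = 0.8120.
R2 = R1 · 0.8120/(1 − 0.8120) = 78.16 Ω.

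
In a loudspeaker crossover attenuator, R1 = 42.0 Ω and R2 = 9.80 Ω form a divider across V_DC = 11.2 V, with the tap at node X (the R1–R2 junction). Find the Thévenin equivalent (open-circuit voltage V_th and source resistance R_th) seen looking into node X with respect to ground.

V_th is the unloaded tap voltage: V_DC · R2/(R1+R2) = 11.2 × 0.1892 = 2.119 V.
Looking into X with the source shorted: R_th = R1·R2/(R1+R2) = 42.00 × 9.80/51.80 = 7.946 Ω.

V_th ≈ 2.12 V, R_th ≈ 7.95 Ω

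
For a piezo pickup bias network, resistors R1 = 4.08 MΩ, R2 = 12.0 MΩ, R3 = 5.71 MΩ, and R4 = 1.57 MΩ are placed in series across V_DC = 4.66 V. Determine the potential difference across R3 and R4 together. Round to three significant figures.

V ≈ 1.45 V

ΣR = 4.08 + 12.0 + 5.71 + 1.57 = 23.36 MΩ.
R_{R3..R4} = 5.71 + 1.57 = 7.280 MΩ.
Voltage divider: V = V_DC · (7.280 / 23.36) = 4.66 × 0.3116 = 1.452 V.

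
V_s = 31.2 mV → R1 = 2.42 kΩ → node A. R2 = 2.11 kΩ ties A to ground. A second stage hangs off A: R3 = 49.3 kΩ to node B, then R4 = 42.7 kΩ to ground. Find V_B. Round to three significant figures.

V_B ≈ 6.66 mV

The second stage (R3 + R4 = 92.00 kΩ) loads node A in parallel with R2.
R2 ‖ (R3+R4) = 2.063 kΩ.
V_A = 31.2 × 2.063/(2.42 + 2.063) = 14.36 mV.
Then the unloaded second divider: V_B = V_A × R4/(R3+R4) = 14.36 × 0.4641 = 6.663 mV.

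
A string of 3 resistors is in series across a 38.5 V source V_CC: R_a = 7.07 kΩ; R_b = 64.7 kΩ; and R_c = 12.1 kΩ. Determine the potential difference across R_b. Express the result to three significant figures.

V ≈ 29.7 V

Total series resistance ΣR = 7.07 + 64.7 + 12.1 = 83.87 kΩ.
By the voltage-divider rule, V = 38.5 × 64.70/83.87 = 29.70 V.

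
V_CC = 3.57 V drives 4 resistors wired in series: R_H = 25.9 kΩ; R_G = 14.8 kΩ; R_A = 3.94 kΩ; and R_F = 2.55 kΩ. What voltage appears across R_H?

Series total: ΣR = 25.9 + 14.8 + 3.94 + 2.55 = 47.19 kΩ.
Voltage divider: V = V_CC · (25.90 / 47.19) = 3.57 × 0.5488 = 1.959 V.

V ≈ 1.96 V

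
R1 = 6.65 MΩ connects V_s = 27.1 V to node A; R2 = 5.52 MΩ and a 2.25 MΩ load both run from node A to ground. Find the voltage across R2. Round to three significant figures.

V_out ≈ 5.25 V

First combine the lower leg with the load: R2 ‖ R_L = 1.598 MΩ.
Voltage divider with the loaded lower leg: V_out = 27.1 × 1.598/(6.65 + 1.598) = 27.1 × 0.1938 = 5.252 V.
(Unloaded it would be 12.3 V; the load pulls it down.)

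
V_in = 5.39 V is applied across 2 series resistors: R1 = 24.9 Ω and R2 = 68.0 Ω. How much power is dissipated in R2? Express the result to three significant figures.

The common current is I = 5.39/92.90 = 0.05802 A.
P(R2) = I²·R2 = (0.05802)² × 68.0 = 0.2289 W.

P ≈ 0.229 W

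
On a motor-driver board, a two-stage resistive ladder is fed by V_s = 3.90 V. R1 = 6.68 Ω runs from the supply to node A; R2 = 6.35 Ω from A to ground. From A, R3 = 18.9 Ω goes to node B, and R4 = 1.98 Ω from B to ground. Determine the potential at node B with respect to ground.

Node A sees R2 in parallel with the series input of stage 2, R3 + R4 = 20.88 Ω.
R2 ‖ (R3+R4) = 4.869 Ω.
So V_A = 3.90 × 0.4216 = 1.644 V.
Stage 2 is unloaded, so V_B = V_A · R4/(R3+R4) = 1.644 × 1.98/20.88 = 0.1559 V.

V_B ≈ 0.156 V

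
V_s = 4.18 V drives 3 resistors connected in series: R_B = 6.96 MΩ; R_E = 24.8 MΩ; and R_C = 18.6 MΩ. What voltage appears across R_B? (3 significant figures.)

V ≈ 0.578 V

Series total: ΣR = 6.96 + 24.8 + 18.6 = 50.36 MΩ.
By the voltage-divider rule, V = 4.18 × 6.960/50.36 = 0.5777 V.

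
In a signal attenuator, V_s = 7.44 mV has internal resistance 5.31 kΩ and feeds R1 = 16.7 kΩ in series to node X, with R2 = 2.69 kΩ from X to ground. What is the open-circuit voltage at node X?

R1' = 5.31 + 16.7 = 22.01 kΩ (source resistance + R1).
Open-circuit (no load on X): V_th = V_s · R2/(R1' + R2) = 7.44 × 2.69/(22.01 + 2.69) = 0.8103 mV.

V_th ≈ 0.810 mV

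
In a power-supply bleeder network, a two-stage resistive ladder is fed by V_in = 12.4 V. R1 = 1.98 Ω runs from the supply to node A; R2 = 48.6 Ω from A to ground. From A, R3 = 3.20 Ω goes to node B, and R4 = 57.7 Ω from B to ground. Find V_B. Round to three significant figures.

V_B ≈ 10.9 V

The second stage (R3 + R4 = 60.90 Ω) loads node A in parallel with R2.
R2 ‖ (R3+R4) = 27.03 Ω.
First divider: V_A = V_in · 27.03/(1.98 + 27.03) = 11.55 V.
Then the unloaded second divider: V_B = V_A × R4/(R3+R4) = 11.55 × 0.9475 = 10.95 V.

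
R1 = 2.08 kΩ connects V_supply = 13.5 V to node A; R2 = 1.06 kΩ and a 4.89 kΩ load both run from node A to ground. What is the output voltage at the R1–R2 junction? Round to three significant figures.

V_out ≈ 3.99 V

The load sits in parallel with R2, giving an effective lower resistance R2' = R2·R_L/(R2+R_L) = 0.8712 kΩ.
Now apply the divider: V_out = 13.5 × 0.2952 = 3.985 V.
(Unloaded it would be 4.56 V; the load pulls it down.)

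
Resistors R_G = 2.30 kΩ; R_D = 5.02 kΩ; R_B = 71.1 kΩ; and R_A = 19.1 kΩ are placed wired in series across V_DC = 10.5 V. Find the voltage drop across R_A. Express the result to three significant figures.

V ≈ 2.06 V

ΣR = 2.30 + 5.02 + 71.1 + 19.1 = 97.52 kΩ.
Voltage divider: V = V_DC · (19.10 / 97.52) = 10.5 × 0.1959 = 2.057 V.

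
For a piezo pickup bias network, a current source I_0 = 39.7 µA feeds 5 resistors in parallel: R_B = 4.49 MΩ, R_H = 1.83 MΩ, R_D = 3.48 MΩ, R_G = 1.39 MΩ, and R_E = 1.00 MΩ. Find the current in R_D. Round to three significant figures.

Conductances: ΣG = 1/4.49 + 1/1.83 + 1/3.48 + 1/1.39 + 1/1.00 = 2.776 (1/MΩ).
By the current-divider rule, I = I_0 · G_k/ΣG = 39.7 × 0.1035 = 4.110 µA.

I ≈ 4.11 µA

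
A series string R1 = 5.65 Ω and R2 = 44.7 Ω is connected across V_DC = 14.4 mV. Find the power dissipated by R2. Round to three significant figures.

Series current I = V_DC/ΣR = 14.4/50.35 = 0.2860 mA.
V(R2) = I·R = 12.78 mV; P = V·I = 12.78 × 0.2860 = 3.656 µW.

P ≈ 3.66 µW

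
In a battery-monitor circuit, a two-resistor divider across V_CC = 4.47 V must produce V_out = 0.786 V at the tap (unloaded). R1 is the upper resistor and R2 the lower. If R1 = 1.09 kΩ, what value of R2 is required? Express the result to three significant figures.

R2 ≈ 0.233 kΩ

V_out/V_CC = R2/(R1+R2) = 0.1758.
So R2 = R1 · V_out/(V_CC − V_out) = 1.09 × 0.786/(4.47 − 0.786) = 1.09 × 0.2134 = 0.2326 kΩ.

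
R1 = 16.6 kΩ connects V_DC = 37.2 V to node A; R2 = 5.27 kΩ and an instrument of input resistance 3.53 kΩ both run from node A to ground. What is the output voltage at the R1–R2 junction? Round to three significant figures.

R2 ‖ R_L = (5.27 × 3.53)/(5.27 + 3.53) = 2.114 kΩ.
Now apply the divider: V_out = 37.2 × 0.1130 = 4.202 V.
(Unloaded it would be 8.96 V; the load pulls it down.)

V_out ≈ 4.20 V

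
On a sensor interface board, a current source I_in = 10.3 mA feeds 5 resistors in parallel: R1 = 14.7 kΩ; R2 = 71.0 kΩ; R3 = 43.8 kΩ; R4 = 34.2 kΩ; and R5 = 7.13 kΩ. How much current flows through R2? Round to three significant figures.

I ≈ 0.529 mA

Total conductance ΣG = 1/14.7 + 1/71.0 + 1/43.8 + 1/34.2 + 1/7.13 = 0.2744 (units of 1/kΩ).
Current divider: I(R2) = I_in · G_k/ΣG = 10.3 × (0.01408/0.2744) = 10.3 × 0.05132 = 0.5286 mA.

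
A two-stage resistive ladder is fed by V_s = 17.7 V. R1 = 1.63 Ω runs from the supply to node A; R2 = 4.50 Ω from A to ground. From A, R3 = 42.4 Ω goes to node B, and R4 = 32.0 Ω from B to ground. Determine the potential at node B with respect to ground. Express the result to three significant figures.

Node A sees R2 in parallel with the series input of stage 2, R3 + R4 = 74.40 Ω.
Effective lower resistance at A: R2 ‖ 74.40 = 4.243 Ω.
First divider: V_A = V_s · 4.243/(1.63 + 4.243) = 12.79 V.
Then the unloaded second divider: V_B = V_A × R4/(R3+R4) = 12.79 × 0.4301 = 5.500 V.

V_B ≈ 5.50 V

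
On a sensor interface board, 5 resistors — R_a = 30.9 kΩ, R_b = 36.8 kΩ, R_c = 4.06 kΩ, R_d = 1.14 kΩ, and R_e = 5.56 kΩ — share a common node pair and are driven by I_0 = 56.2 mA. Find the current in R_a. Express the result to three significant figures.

I ≈ 1.33 mA

Total conductance ΣG = 1/30.9 + 1/36.8 + 1/4.06 + 1/1.14 + 1/5.56 = 1.363 (units of 1/kΩ).
By the current-divider rule, I = I_0 · G_k/ΣG = 56.2 × 0.02375 = 1.334 mA.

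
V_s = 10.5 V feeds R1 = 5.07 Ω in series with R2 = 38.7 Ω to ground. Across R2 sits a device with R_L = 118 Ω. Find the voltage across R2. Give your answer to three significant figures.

R2 ‖ R_L = (38.7 × 118)/(38.7 + 118) = 29.14 Ω.
Voltage divider with the loaded lower leg: V_out = 10.5 × 29.14/(5.07 + 29.14) = 10.5 × 0.8518 = 8.944 V.

V_out ≈ 8.94 V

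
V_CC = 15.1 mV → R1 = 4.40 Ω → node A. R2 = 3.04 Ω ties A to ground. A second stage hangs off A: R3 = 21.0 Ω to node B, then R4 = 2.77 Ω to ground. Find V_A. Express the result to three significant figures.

The second stage (R3 + R4 = 23.77 Ω) loads node A in parallel with R2.
R2 ‖ (R3+R4) = 2.695 Ω.
So V_A = 15.1 × 0.3799 = 5.736 mV.

V_A ≈ 5.74 mV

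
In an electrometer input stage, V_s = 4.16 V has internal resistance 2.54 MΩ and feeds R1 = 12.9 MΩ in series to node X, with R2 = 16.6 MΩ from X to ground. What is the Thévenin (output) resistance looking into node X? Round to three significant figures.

R1' = 2.54 + 12.9 = 15.44 MΩ (source resistance + R1).
With V_s suppressed (replaced by a short), R_th = R1' ‖ R2 = (15.44 × 16.6)/(15.44 + 16.6) = 8.000 MΩ.

R_th ≈ 8.00 MΩ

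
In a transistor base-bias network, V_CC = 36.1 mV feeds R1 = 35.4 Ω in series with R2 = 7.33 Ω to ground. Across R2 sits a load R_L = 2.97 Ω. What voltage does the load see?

V_out ≈ 2.03 mV

First combine the lower leg with the load: R2 ‖ R_L = 2.114 Ω.
Now apply the divider: V_out = 36.1 × 0.05634 = 2.034 mV.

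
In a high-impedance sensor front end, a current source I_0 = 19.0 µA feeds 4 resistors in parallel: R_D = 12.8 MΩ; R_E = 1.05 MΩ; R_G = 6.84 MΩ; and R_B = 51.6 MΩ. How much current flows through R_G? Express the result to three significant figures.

I ≈ 2.32 µA

Total conductance ΣG = 1/12.8 + 1/1.05 + 1/6.84 + 1/51.6 = 1.196 (units of 1/MΩ).
R_G takes the fraction G_k/ΣG = 0.1462/1.196 = 0.1222, so I = 19.0 × 0.1222 = 2.322 µA.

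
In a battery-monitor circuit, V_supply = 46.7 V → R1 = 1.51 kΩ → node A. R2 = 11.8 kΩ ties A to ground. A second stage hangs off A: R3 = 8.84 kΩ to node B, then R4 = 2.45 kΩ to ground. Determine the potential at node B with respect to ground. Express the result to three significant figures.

V_B ≈ 8.03 V

Node A sees R2 in parallel with the series input of stage 2, R3 + R4 = 11.29 kΩ.
R2 ‖ (R3+R4) = 5.770 kΩ.
First divider: V_A = V_supply · 5.770/(1.51 + 5.770) = 37.01 V.
Stage 2 is unloaded, so V_B = V_A · R4/(R3+R4) = 37.01 × 2.45/11.29 = 8.032 V.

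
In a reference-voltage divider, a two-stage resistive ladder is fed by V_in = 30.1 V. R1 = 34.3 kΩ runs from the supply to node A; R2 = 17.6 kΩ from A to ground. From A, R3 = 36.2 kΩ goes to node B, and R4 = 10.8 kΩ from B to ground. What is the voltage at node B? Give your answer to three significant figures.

V_B ≈ 1.88 V

The second stage (R3 + R4 = 47.00 kΩ) loads node A in parallel with R2.
R2 ‖ (R3+R4) = 12.80 kΩ.
V_A = 30.1 × 12.80/(34.3 + 12.80) = 8.182 V.
Stage 2 is unloaded, so V_B = V_A · R4/(R3+R4) = 8.182 × 10.8/47.00 = 1.880 V.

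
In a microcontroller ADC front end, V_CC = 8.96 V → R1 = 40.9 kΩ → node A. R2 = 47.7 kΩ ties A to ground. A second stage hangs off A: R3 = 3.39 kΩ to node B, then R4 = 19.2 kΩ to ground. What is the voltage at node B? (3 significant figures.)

V_B ≈ 2.08 V

The second stage (R3 + R4 = 22.59 kΩ) loads node A in parallel with R2.
Effective lower resistance at A: R2 ‖ 22.59 = 15.33 kΩ.
So V_A = 8.96 × 0.2726 = 2.443 V.
Stage 2 is unloaded, so V_B = V_A · R4/(R3+R4) = 2.443 × 19.2/22.59 = 2.076 V.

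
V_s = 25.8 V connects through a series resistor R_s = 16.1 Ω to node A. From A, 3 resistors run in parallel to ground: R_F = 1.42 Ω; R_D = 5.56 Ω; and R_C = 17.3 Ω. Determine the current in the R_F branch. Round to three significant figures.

I ≈ 1.12 A

Equivalent of the parallel group: R_p = 1.062 Ω.
V_A by voltage divider: V_A = 25.8 × 1.062/(16.1 + 1.062) = 1.596 V.
Branch current I = V_A/R_F = 1.596/1.42 = 1.124 A.
(Check via current divider: I_total = 1.503 A; share G_k/ΣG = 0.7477 → same result.)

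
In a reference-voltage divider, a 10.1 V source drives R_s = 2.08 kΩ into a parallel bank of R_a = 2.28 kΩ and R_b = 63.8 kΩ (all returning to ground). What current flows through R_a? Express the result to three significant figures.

I ≈ 2.28 mA

Equivalent of the parallel group: R_p = 2.201 kΩ.
Node voltage V_A = V_s · R_p/(R_s + R_p) = 10.1 × 0.5142 = 5.193 V.
I(R_a) = V_A / R_a = 5.193/2.28 = 2.278 mA.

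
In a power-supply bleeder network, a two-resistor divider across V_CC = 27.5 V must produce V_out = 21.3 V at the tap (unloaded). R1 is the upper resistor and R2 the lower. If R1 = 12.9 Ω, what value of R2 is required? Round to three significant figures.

R2 ≈ 44.3 Ω

Required fraction k = V_out/V_CC = 0.7745.
So R2 = R1 · V_out/(V_CC − V_out) = 12.9 × 21.3/(27.5 − 21.3) = 12.9 × 3.435 = 44.32 Ω.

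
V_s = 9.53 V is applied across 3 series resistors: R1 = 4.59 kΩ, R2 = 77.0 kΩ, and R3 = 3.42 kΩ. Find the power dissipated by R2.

P ≈ 0.968 mW

The common current is I = 9.53/85.01 = 0.1121 mA.
V(R2) = I·R = 8.632 V; P = V·I = 8.632 × 0.1121 = 0.9677 mW.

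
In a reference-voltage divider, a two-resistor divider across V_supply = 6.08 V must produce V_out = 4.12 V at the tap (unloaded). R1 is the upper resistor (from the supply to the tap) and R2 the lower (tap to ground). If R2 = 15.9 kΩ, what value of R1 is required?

R1 ≈ 7.56 kΩ

The divider ratio is R2/(R1+R2) = 4.12/6.08 = 0.6776.
So R1 = R2 · (V_supply/V_out − 1) = 15.9 × (6.08/4.12 − 1) = 15.9 × 0.4757 = 7.564 kΩ.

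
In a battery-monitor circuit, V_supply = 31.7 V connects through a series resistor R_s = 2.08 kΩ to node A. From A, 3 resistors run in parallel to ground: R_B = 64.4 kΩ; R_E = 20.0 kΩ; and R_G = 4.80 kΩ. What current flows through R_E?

I ≈ 1.01 mA

Equivalent of the parallel group: R_p = 3.651 kΩ.
Node voltage V_A = V_supply · R_p/(R_s + R_p) = 31.7 × 0.6371 = 20.20 V.
Branch current I = V_A/R_E = 20.20/20.0 = 1.010 mA.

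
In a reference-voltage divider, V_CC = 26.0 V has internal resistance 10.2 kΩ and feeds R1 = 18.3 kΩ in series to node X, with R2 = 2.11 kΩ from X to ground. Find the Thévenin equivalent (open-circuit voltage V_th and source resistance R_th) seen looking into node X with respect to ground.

R1' = 10.2 + 18.3 = 28.50 kΩ (source resistance + R1).
With X open, the divider is unloaded: V_th = 26.0 × 2.11/30.61 = 1.792 V.
With V_CC suppressed (replaced by a short), R_th = R1' ‖ R2 = (28.50 × 2.11)/(28.50 + 2.11) = 1.965 kΩ.

V_th ≈ 1.79 V, R_th ≈ 1.96 kΩ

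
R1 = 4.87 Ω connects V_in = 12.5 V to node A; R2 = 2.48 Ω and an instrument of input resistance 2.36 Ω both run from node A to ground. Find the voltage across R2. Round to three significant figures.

V_out ≈ 2.49 V

First combine the lower leg with the load: R2 ‖ R_L = 1.209 Ω.
Now apply the divider: V_out = 12.5 × 0.1989 = 2.486 V.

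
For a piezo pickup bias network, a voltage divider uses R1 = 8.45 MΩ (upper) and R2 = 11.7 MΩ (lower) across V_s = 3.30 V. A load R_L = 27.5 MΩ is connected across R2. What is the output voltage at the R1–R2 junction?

V_out ≈ 1.63 V

The load sits in parallel with R2, giving an effective lower resistance R2' = R2·R_L/(R2+R_L) = 8.208 MΩ.
Then V_out = V_s · R2'/(R1 + R2') = 3.30 × 8.208/16.66 = 1.626 V.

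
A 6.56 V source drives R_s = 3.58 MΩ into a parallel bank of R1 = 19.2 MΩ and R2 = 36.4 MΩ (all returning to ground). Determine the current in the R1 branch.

I ≈ 0.266 µA

Equivalent of the parallel group: R_p = 12.57 MΩ.
Node voltage V_A = V_CC · R_p/(R_s + R_p) = 6.56 × 0.7783 = 5.106 V.
I(R1) = V_A / R1 = 5.106/19.2 = 0.2659 µA.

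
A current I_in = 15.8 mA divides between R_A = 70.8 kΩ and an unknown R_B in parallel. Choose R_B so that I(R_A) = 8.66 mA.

R_B ≈ 85.9 kΩ

The fraction through R_A equals R_B/(R_A+R_B).
8.66/15.8 = R_B/(R_A + R_B) → R_B = R_A · (0.5481)/(1 − 0.5481) = 70.8 × 1.213 = 85.87 kΩ.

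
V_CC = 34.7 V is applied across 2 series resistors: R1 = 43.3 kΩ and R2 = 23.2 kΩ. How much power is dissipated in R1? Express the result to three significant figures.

ΣR = 66.50 kΩ → I = 34.7/66.50 = 0.5218 mA.
P(R1) = I²·R1 = (0.5218)² × 43.3 = 11.79 mW.

P ≈ 11.8 mW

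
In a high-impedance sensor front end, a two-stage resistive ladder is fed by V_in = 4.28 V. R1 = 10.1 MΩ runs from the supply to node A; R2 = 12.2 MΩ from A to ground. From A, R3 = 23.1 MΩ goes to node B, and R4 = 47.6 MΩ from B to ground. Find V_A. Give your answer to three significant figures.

Looking into the second stage from A: R3 + R4 = 70.70 MΩ appears in parallel with R2.
Effective lower resistance at A: R2 ‖ 70.70 = 10.40 MΩ.
V_A = 4.28 × 10.40/(10.1 + 10.40) = 2.172 V.

V_A ≈ 2.17 V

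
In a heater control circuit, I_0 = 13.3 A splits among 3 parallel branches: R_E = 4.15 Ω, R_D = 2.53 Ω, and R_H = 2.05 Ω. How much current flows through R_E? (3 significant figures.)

I ≈ 2.85 A

ΣG = 1/4.15 + 1/2.53 + 1/2.05 = 1.124.
By the current-divider rule, I = I_0 · G_k/ΣG = 13.3 × 0.2144 = 2.851 A.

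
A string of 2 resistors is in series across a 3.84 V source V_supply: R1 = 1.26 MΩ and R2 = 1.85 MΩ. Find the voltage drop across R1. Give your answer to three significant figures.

V ≈ 1.56 V

Series total: ΣR = 1.26 + 1.85 = 3.110 MΩ.
V = V_supply · R/ΣR = 3.84 × 0.4051 = 1.556 V.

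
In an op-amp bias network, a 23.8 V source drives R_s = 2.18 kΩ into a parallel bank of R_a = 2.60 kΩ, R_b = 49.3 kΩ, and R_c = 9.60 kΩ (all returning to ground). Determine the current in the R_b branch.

I ≈ 0.229 mA

Combine the parallel branches: R_p = (1/2.60 + 1/49.3 + 1/9.60)⁻¹ = 1.964 kΩ.
V_A by voltage divider: V_A = 23.8 × 1.964/(2.18 + 1.964) = 11.28 V.
Branch current I = V_A/R_b = 11.28/49.3 = 0.2288 mA.
(Check via current divider: I_total = 5.743 mA; share G_k/ΣG = 0.03985 → same result.)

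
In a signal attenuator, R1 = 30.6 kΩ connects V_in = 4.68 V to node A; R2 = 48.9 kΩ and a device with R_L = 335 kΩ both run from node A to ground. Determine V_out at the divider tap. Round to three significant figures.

V_out ≈ 2.73 V

R2 ‖ R_L = (48.9 × 335)/(48.9 + 335) = 42.67 kΩ.
Now apply the divider: V_out = 4.68 × 0.5824 = 2.726 V.
(Unloaded it would be 2.88 V; the load pulls it down.)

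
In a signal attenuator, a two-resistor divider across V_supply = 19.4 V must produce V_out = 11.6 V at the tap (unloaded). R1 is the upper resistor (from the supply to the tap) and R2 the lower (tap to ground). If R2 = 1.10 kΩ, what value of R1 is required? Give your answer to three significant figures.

V_out/V_supply = R2/(R1+R2) = 0.5979.
So R1 = R2 · (V_supply/V_out − 1) = 1.10 × (19.4/11.6 − 1) = 1.10 × 0.6724 = 0.7397 kΩ.

R1 ≈ 0.740 kΩ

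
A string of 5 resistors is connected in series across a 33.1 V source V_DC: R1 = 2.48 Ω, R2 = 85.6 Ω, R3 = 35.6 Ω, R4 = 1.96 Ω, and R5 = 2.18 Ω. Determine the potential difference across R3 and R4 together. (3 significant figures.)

V ≈ 9.73 V

ΣR = 2.48 + 85.6 + 35.6 + 1.96 + 2.18 = 127.8 Ω.
R_{R3..R4} = 35.6 + 1.96 = 37.56 Ω.
Voltage divider: V = V_DC · (37.56 / 127.8) = 33.1 × 0.2939 = 9.726 V.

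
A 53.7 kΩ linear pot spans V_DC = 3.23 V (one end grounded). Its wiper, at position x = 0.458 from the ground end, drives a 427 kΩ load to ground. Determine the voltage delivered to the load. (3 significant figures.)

V_out ≈ 1.43 V

Split the track: R_lower = x·R_p = 24.59 kΩ, R_upper = (1−x)·R_p = 29.11 kΩ.
(x·R_p) ‖ R_L = 23.26 kΩ.
Loaded-divider output: V_out = 3.23 × 0.4441 = 1.435 V.
(Unloaded: V_out = x·V_DC = 1.48 V.)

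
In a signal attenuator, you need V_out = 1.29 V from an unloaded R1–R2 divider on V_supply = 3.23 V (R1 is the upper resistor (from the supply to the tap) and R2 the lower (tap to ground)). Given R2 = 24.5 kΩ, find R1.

R1 ≈ 36.8 kΩ

Required fraction k = V_out/V_supply = 0.3994.
So R1 = R2 · (V_supply/V_out − 1) = 24.5 × (3.23/1.29 − 1) = 24.5 × 1.504 = 36.84 kΩ.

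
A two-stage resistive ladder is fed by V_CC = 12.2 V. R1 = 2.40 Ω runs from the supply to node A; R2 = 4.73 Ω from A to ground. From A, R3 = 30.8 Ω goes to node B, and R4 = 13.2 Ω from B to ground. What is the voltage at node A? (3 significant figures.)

V_A ≈ 7.81 V

Looking into the second stage from A: R3 + R4 = 44.00 Ω appears in parallel with R2.
Effective lower resistance at A: R2 ‖ 44.00 = 4.271 Ω.
V_A = 12.2 × 4.271/(2.40 + 4.271) = 7.811 V.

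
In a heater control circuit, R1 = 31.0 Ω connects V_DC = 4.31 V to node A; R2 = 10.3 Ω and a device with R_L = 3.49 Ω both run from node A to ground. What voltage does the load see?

V_out ≈ 0.334 V

R2 ‖ R_L = (10.3 × 3.49)/(10.3 + 3.49) = 2.607 Ω.
Now apply the divider: V_out = 4.31 × 0.07757 = 0.3343 V.
(Unloaded it would be 1.07 V; the load pulls it down.)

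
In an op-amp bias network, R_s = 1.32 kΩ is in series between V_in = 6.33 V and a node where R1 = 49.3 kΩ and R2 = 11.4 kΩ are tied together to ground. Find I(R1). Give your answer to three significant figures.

Combine the parallel branches: R_p = (1/49.3 + 1/11.4)⁻¹ = 9.259 kΩ.
V_A = 6.33 × 9.259/10.58 = 5.540 V.
I(R1) = V_A / R1 = 5.540/49.3 = 0.1124 mA.

I ≈ 0.112 mA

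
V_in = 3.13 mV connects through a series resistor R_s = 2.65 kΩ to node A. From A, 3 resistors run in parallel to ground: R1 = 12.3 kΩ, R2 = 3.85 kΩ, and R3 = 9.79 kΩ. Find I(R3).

Parallel bank: R_p = 1/(1/12.3 + 1/3.85 + 1/9.79) = 2.256 kΩ.
V_A by voltage divider: V_A = 3.13 × 2.256/(2.65 + 2.256) = 1.439 mV.
I(R3) = V_A / R3 = 1.439/9.79 = 0.1470 µA.

I ≈ 0.147 µA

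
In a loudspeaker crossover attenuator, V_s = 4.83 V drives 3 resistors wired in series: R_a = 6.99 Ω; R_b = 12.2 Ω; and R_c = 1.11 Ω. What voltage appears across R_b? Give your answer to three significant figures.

Series total: ΣR = 6.99 + 12.2 + 1.11 = 20.30 Ω.
V = V_s · R/ΣR = 4.83 × 0.6010 = 2.903 V.

V ≈ 2.90 V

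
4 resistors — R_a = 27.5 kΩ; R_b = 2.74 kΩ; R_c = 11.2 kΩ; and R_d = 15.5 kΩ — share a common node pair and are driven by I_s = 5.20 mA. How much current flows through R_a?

Total conductance ΣG = 1/27.5 + 1/2.74 + 1/11.2 + 1/15.5 = 0.5551 (units of 1/kΩ).
By the current-divider rule, I = I_s · G_k/ΣG = 5.20 × 0.06550 = 0.3406 mA.

I ≈ 0.341 mA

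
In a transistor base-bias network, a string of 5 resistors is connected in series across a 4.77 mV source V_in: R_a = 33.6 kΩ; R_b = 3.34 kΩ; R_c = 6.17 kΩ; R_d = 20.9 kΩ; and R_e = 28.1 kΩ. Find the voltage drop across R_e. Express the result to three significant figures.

V ≈ 1.46 mV

Series total: ΣR = 33.6 + 3.34 + 6.17 + 20.9 + 28.1 = 92.11 kΩ.
V = V_in · R/ΣR = 4.77 × 0.3051 = 1.455 mV.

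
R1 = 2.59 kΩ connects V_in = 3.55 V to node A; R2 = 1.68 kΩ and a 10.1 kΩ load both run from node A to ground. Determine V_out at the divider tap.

R2 ‖ R_L = (1.68 × 10.1)/(1.68 + 10.1) = 1.440 kΩ.
Now apply the divider: V_out = 3.55 × 0.3574 = 1.269 V.

V_out ≈ 1.27 V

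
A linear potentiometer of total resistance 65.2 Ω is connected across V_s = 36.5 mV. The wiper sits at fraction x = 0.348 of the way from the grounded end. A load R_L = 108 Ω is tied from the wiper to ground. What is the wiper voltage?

Split the track: R_lower = x·R_p = 22.69 Ω, R_upper = (1−x)·R_p = 42.51 Ω.
(x·R_p) ‖ R_L = 18.75 Ω.
Then V_out = V_s · 18.75/(42.51 + 18.75) = 11.17 mV.

V_out ≈ 11.2 mV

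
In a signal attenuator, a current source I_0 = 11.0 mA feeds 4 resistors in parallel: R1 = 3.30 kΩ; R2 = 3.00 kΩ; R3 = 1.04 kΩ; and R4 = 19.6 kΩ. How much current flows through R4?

Conductances: ΣG = 1/3.30 + 1/3.00 + 1/1.04 + 1/19.6 = 1.649 (1/kΩ).
R4 takes the fraction G_k/ΣG = 0.05102/1.649 = 0.03094, so I = 11.0 × 0.03094 = 0.3404 mA.

I ≈ 0.340 mA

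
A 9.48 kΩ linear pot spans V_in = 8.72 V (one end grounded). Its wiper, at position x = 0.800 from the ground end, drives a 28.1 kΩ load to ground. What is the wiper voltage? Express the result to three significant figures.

V_out ≈ 6.62 V

Split the track: R_lower = x·R_p = 7.584 kΩ, R_upper = (1−x)·R_p = 1.896 kΩ.
(x·R_p) ‖ R_L = 5.972 kΩ.
Then V_out = V_in · 5.972/(1.896 + 5.972) = 6.619 V.
(Unloaded: V_out = x·V_in = 6.98 V.)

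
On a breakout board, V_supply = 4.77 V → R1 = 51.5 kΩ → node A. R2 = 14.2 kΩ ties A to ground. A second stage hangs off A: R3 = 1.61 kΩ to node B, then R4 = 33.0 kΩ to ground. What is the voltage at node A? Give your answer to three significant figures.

V_A ≈ 0.780 V

The second stage (R3 + R4 = 34.61 kΩ) loads node A in parallel with R2.
Effective lower resistance at A: R2 ‖ 34.61 = 10.07 kΩ.
First divider: V_A = V_supply · 10.07/(51.5 + 10.07) = 0.7801 V.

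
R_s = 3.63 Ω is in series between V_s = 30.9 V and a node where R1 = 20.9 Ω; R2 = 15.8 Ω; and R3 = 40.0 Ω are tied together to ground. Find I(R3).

I ≈ 0.517 A

Combine the parallel branches: R_p = (1/20.9 + 1/15.8 + 1/40.0)⁻¹ = 7.345 Ω.
Node voltage V_A = V_s · R_p/(R_s + R_p) = 30.9 × 0.6693 = 20.68 V.
Branch current I = V_A/R3 = 20.68/40.0 = 0.5170 A.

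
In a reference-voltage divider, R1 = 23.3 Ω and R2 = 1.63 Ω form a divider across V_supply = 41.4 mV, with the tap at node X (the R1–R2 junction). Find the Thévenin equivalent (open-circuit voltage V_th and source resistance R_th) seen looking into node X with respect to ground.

V_th is the unloaded tap voltage: V_supply · R2/(R1+R2) = 41.4 × 0.06538 = 2.707 mV.
Zeroing V_supply shorts the top of R1 to ground, so R_th = R1 ‖ R2 = 1.523 Ω.

V_th ≈ 2.71 mV, R_th ≈ 1.52 Ω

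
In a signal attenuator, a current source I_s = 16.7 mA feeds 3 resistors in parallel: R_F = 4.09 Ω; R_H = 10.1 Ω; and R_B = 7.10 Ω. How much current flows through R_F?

ΣG = 1/4.09 + 1/10.1 + 1/7.10 = 0.4844.
R_F takes the fraction G_k/ΣG = 0.2445/0.4844 = 0.5048, so I = 16.7 × 0.5048 = 8.430 mA.

I ≈ 8.43 mA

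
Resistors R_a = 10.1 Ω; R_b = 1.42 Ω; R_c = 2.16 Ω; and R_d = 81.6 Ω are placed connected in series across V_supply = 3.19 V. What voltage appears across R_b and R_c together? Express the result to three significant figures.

V ≈ 0.120 V

Series total: ΣR = 10.1 + 1.42 + 2.16 + 81.6 = 95.28 Ω.
R_{R_b..R_c} = 1.42 + 2.16 = 3.580 Ω.
V = V_supply · R/ΣR = 3.19 × 0.03757 = 0.1199 V.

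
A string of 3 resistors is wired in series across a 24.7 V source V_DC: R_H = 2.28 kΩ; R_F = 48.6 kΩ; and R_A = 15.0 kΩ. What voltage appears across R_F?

V ≈ 18.2 V

Series total: ΣR = 2.28 + 48.6 + 15.0 = 65.88 kΩ.
V = V_DC · R/ΣR = 24.7 × 0.7377 = 18.22 V.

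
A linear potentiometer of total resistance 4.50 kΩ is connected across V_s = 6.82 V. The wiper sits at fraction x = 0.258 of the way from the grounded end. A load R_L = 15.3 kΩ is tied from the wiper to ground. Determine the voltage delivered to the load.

V_out ≈ 1.67 V

The pot divides into 3.339 kΩ above the wiper and 1.161 kΩ below.
(x·R_p) ‖ R_L = 1.079 kΩ.
V_out = 6.82 × 1.079/(3.339 + 1.079) = 1.666 V.
(Unloaded: V_out = x·V_s = 1.76 V.)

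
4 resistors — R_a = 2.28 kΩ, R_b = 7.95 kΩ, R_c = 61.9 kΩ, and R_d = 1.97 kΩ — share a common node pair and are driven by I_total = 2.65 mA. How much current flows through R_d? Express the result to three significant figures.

I ≈ 1.24 mA

ΣG = 1/2.28 + 1/7.95 + 1/61.9 + 1/1.97 = 1.088.
Current divider: I(R_d) = I_total · G_k/ΣG = 2.65 × (0.5076/1.088) = 2.65 × 0.4665 = 1.236 mA.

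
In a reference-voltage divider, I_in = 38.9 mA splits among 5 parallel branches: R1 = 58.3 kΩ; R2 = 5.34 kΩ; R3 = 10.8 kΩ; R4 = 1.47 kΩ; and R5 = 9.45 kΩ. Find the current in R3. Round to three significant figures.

I ≈ 3.33 mA

Conductances: ΣG = 1/58.3 + 1/5.34 + 1/10.8 + 1/1.47 + 1/9.45 = 1.083 (1/kΩ).
R3 takes the fraction G_k/ΣG = 0.09259/1.083 = 0.08549, so I = 38.9 × 0.08549 = 3.325 mA.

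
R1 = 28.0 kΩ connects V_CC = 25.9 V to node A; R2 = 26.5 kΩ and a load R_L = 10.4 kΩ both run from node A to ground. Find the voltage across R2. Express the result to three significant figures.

R2 ‖ R_L = (26.5 × 10.4)/(26.5 + 10.4) = 7.469 kΩ.
Then V_out = V_CC · R2'/(R1 + R2') = 25.9 × 7.469/35.47 = 5.454 V.

V_out ≈ 5.45 V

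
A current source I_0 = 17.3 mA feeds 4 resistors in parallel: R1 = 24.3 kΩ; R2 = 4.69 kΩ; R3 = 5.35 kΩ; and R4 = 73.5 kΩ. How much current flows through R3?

I ≈ 7.11 mA

ΣG = 1/24.3 + 1/4.69 + 1/5.35 + 1/73.5 = 0.4549.
By the current-divider rule, I = I_0 · G_k/ΣG = 17.3 × 0.4109 = 7.109 mA.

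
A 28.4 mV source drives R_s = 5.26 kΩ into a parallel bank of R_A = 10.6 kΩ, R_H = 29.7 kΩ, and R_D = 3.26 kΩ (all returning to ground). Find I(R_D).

I ≈ 2.65 µA

Combine the parallel branches: R_p = (1/10.6 + 1/29.7 + 1/3.26)⁻¹ = 2.300 kΩ.
Node voltage V_A = V_in · R_p/(R_s + R_p) = 28.4 × 0.3042 = 8.641 mV.
Branch current I = V_A/R_D = 8.641/3.26 = 2.650 µA.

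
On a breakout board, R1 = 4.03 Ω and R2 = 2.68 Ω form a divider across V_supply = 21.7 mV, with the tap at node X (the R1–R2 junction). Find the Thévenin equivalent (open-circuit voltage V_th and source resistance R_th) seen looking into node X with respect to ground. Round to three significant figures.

Open-circuit (no load on X): V_th = V_supply · R2/(R1 + R2) = 21.7 × 2.68/(4.030 + 2.68) = 8.667 mV.
With V_supply suppressed (replaced by a short), R_th = R1 ‖ R2 = (4.030 × 2.68)/(4.030 + 2.68) = 1.610 Ω.

V_th ≈ 8.67 mV, R_th ≈ 1.61 Ω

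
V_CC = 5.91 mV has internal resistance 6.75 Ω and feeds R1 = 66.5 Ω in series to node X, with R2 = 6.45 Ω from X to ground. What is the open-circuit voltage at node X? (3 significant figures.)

R1' = 6.75 + 66.5 = 73.25 Ω (source resistance + R1).
Open-circuit (no load on X): V_th = V_CC · R2/(R1' + R2) = 5.91 × 6.45/(73.25 + 6.45) = 0.4783 mV.

V_th ≈ 0.478 mV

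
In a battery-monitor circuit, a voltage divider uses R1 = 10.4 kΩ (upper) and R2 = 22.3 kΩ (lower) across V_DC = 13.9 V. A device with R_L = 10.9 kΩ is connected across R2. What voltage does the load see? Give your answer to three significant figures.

V_out ≈ 5.74 V

R2 ‖ R_L = (22.3 × 10.9)/(22.3 + 10.9) = 7.321 kΩ.
Voltage divider with the loaded lower leg: V_out = 13.9 × 7.321/(10.4 + 7.321) = 13.9 × 0.4131 = 5.743 V.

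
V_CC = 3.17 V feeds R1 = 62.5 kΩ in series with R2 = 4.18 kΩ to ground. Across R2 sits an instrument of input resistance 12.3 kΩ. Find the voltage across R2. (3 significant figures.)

The load sits in parallel with R2, giving an effective lower resistance R2' = R2·R_L/(R2+R_L) = 3.120 kΩ.
Now apply the divider: V_out = 3.17 × 0.04754 = 0.1507 V.
(Unloaded it would be 0.199 V; the load pulls it down.)

V_out ≈ 0.151 V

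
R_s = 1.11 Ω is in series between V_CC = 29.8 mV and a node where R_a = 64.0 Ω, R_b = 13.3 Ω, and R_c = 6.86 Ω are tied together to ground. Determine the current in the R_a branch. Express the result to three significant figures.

I ≈ 0.369 mA

Equivalent of the parallel group: R_p = 4.227 Ω.
V_A = 29.8 × 4.227/5.337 = 23.60 mV.
Branch current I = V_A/R_a = 23.60/64.0 = 0.3688 mA.
(Check via current divider: I_total = 5.584 mA; share G_k/ΣG = 0.06604 → same result.)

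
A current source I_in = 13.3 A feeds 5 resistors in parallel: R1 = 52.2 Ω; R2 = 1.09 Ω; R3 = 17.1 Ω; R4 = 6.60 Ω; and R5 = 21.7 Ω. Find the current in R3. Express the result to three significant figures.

Total conductance ΣG = 1/52.2 + 1/1.09 + 1/17.1 + 1/6.60 + 1/21.7 = 1.193 (units of 1/Ω).
Current divider: I(R3) = I_in · G_k/ΣG = 13.3 × (0.05848/1.193) = 13.3 × 0.04903 = 0.6521 A.

I ≈ 0.652 A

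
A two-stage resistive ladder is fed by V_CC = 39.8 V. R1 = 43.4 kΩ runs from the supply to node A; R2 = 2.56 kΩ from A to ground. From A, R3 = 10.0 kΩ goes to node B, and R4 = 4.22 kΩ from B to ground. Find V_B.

Looking into the second stage from A: R3 + R4 = 14.22 kΩ appears in parallel with R2.
Effective lower resistance at A: R2 ‖ 14.22 = 2.169 kΩ.
First divider: V_A = V_CC · 2.169/(43.4 + 2.169) = 1.895 V.
Then the unloaded second divider: V_B = V_A × R4/(R3+R4) = 1.895 × 0.2968 = 0.5623 V.

V_B ≈ 0.562 V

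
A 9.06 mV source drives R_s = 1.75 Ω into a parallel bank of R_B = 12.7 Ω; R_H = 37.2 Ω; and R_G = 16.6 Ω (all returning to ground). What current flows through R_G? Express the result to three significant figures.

I ≈ 0.423 mA

Parallel bank: R_p = 1/(1/12.7 + 1/37.2 + 1/16.6) = 6.029 Ω.
V_A by voltage divider: V_A = 9.06 × 6.029/(1.75 + 6.029) = 7.022 mV.
I(R_G) = V_A / R_G = 7.022/16.6 = 0.4230 mA.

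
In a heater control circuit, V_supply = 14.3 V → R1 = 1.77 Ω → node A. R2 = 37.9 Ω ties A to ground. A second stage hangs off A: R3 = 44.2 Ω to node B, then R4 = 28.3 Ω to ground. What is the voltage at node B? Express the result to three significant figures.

Looking into the second stage from A: R3 + R4 = 72.50 Ω appears in parallel with R2.
R2 ‖ (R3+R4) = 24.89 Ω.
First divider: V_A = V_supply · 24.89/(1.77 + 24.89) = 13.35 V.
Stage 2 is unloaded, so V_B = V_A · R4/(R3+R4) = 13.35 × 28.3/72.50 = 5.211 V.

V_B ≈ 5.21 V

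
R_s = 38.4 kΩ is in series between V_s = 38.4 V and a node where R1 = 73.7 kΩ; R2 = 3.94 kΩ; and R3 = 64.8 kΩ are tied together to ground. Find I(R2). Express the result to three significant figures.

Equivalent of the parallel group: R_p = 3.536 kΩ.
Node voltage V_A = V_s · R_p/(R_s + R_p) = 38.4 × 0.08432 = 3.238 V.
Branch current I = V_A/R2 = 3.238/3.94 = 0.8218 mA.

I ≈ 0.822 mA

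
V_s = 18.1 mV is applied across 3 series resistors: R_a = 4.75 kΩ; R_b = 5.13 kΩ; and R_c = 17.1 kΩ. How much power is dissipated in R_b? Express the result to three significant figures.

ΣR = 26.98 kΩ → I = 18.1/26.98 = 0.6709 µA.
P = I²R = 0.4501 × 5.13 = 2.309 nW.

P ≈ 2.31 nW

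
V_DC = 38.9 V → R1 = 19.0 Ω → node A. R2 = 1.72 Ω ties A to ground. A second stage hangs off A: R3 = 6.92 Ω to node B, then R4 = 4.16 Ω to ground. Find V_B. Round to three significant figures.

V_B ≈ 1.06 V

Looking into the second stage from A: R3 + R4 = 11.08 Ω appears in parallel with R2.
R2 ‖ (R3+R4) = 1.489 Ω.
V_A = 38.9 × 1.489/(19.0 + 1.489) = 2.827 V.
V_B = V_A × 0.3755 = 1.061 V.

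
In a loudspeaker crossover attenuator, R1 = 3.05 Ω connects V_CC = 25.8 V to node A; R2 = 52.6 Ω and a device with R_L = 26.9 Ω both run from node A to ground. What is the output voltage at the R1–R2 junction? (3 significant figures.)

V_out ≈ 22.0 V

R2 ‖ R_L = (52.6 × 26.9)/(52.6 + 26.9) = 17.80 Ω.
Now apply the divider: V_out = 25.8 × 0.8537 = 22.03 V.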